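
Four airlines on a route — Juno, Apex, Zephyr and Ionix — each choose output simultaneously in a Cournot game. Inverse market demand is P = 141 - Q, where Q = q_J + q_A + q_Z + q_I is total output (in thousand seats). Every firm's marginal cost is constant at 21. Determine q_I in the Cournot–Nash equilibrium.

24

A representative firm's profit is π_i = q_i(141 - Q) - 21q_i.
First-order condition (treating rivals' output as given): 120 - 2q_i - Σ_{j≠i} q_j = 0.
By symmetry each firm produces the same amount; substituting Σ_{j≠i} q_j = 3q_i yields q_i = 120/5 = 24.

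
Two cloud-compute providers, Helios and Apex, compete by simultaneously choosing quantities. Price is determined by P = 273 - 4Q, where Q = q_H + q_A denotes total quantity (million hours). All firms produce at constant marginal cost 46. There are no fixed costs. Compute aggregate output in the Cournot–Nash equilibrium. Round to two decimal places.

A representative firm's profit is π_i = q_i(273 - 4Q) - 46q_i.
Setting ∂π_i/∂q_i = 0 with rivals' quantities fixed: 227 - 8q_i - 4q_j = 0.
With identical firms every q_j equals q_i, so q_j = q_i and 227 = 12q_i, giving q_i = 227/12.
Total output Q = 227/12 + 227/12 = 227/6.

37.83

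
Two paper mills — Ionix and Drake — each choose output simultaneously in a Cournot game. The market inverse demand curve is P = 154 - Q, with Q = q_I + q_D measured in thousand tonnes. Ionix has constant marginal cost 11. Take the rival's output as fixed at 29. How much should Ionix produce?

With the rival's output fixed at 29, Ionix's profit is π_I = (154 - 29 - q_I)q_I - (11q_I) = (125 - q_I)q_I - (11q_I).
∂π_I/∂q_I = 114 - 2q_I = 0, so q_I = 57.

57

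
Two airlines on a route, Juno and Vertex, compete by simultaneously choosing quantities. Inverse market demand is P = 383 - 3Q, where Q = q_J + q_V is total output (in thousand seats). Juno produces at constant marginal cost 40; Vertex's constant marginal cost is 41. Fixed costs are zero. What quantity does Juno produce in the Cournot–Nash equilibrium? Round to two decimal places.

38.22

Juno's profit: π_J = (383 - 3Q)q_J - (40q_J). Setting ∂π_J/∂q_J = 0: 343 - 6q_J - 3(q_V) = 0.
Vertex's first-order condition: 342 - 6q_V - 3(q_J) = 0.
Rearranging gives the reaction functions q_J = (343 - 3q_V)/6 and q_V = (342 - 3q_J)/6.
Solving the pair: q_J = 344/9, q_V = 341/9.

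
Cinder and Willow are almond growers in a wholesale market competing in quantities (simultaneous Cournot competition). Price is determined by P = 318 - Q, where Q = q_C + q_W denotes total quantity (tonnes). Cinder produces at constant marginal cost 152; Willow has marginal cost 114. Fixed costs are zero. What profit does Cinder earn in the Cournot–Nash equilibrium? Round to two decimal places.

Cinder's profit: π_C = (318 - Q)q_C - (152q_C). Setting ∂π_C/∂q_C = 0: 166 - 2q_C - (q_W) = 0.
Willow's profit: π_W = (318 - Q)q_W - (114q_W). Setting ∂π_W/∂q_W = 0: 204 - 2q_W - (q_C) = 0.
Rearranging gives the reaction functions q_C = (166 - q_W)/2 and q_W = (204 - q_C)/2.
Solving the pair: q_C = 128/3, q_W = 242/3.
Price P = 318 - 370/3 = 584/3.
Cinder's profit: (584/3 - 152)·(128/3) = 1820.4444.

1820.44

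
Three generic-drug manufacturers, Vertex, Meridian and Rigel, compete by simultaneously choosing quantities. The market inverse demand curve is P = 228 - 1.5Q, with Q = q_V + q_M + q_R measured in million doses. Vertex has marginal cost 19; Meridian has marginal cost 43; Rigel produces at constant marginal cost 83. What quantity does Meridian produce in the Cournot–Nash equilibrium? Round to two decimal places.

Vertex's profit: π_V = (228 - 1.5Q)q_V - (19q_V). Setting ∂π_V/∂q_V = 0: 209 - 3q_V - (3/2)(q_M + q_R) = 0.
Meridian's first-order condition: 185 - 3q_M - (3/2)(q_V + q_R) = 0.
Rigel's profit: π_R = (228 - 1.5Q)q_R - (83q_R). Setting ∂π_R/∂q_R = 0: 145 - 3q_R - (3/2)(q_V + q_M) = 0.
Adding the 3 conditions: 539 − 3Q − 3Q = 0, i.e. Q = 539/6.
Back-substituting: q_V = (209 − 539/4)/(3/2) = 99/2, q_M = (185 − 539/4)/(3/2) = 67/2, q_R = (145 − 539/4)/(3/2) = 41/6.

33.50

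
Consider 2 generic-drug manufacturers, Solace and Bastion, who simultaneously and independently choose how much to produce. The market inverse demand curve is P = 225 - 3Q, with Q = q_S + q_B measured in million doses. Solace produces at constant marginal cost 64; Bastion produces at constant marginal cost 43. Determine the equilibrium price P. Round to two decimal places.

110.67

Solace's profit: π_S = (225 - 3Q)q_S - (64q_S). Setting ∂π_S/∂q_S = 0: 161 - 6q_S - 3(q_B) = 0.
Bastion's profit: π_B = (225 - 3Q)q_B - (43q_B). Setting ∂π_B/∂q_B = 0: 182 - 6q_B - 3(q_S) = 0.
So q_S = (161 - 3q_B)/6 and q_B = (182 - 3q_S)/6.
Solving the pair: q_S = 140/9, q_B = 203/9.
Total output Q = 343/9, so price P = 225 - 3·(343/9) = 332/3.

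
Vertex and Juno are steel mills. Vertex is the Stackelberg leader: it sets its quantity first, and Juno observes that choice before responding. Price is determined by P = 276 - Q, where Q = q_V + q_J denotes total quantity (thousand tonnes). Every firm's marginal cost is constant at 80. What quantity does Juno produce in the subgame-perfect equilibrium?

The follower Juno best-responds to any q_V: π_J = (276 - Q)q_J - 80q_J.
Follower FOC: 196 - q_V - 2q_J = 0, so q_J(q_V) = (196 - q_V)/2.
The leader anticipates this reaction. Substituting into P = 276 - Q gives P = 178 - (1/2)q_V, so π_V = (178 - (1/2)q_V)q_V - 80q_V.
The leader's first-order condition 98 - q_V = 0 yields q_V = 98.
Then q_J = (196 - 98)/2 = 49.

49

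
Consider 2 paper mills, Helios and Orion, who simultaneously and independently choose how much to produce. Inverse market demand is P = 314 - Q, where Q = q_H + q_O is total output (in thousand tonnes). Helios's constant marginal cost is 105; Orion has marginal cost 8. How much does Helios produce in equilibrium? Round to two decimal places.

Helios's profit: π_H = (314 - Q)q_H - (105q_H). Setting ∂π_H/∂q_H = 0: 209 - 2q_H - (q_O) = 0.
Orion's first-order condition: 306 - 2q_O - (q_H) = 0.
So q_H = (209 - q_O)/2 and q_O = (306 - q_H)/2.
Substituting one into the other gives q_H = 112/3 and q_O = 403/3.

37.33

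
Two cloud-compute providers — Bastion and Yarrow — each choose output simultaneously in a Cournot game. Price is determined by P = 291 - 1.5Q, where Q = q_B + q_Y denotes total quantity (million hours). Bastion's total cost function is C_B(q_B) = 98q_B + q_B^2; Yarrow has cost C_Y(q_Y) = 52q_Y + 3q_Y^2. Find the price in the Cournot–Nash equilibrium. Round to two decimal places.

210.86

Bastion's profit: π_B = (291 - 1.5Q)q_B - (98q_B + q_B²). Setting ∂π_B/∂q_B = 0: 193 - 5q_B - (3/2)(q_Y) = 0.
Yarrow's first-order condition: 239 - 9q_Y - (3/2)(q_B) = 0.
So q_B = (193 - (3/2)q_Y)/5 and q_Y = (239 - (3/2)q_B)/9.
Solving the pair: q_B = 1838/57, q_Y = 21.1813.
Total output Q = 53.4269, so price P = 291 - (3/2)·53.4269 = 210.8596.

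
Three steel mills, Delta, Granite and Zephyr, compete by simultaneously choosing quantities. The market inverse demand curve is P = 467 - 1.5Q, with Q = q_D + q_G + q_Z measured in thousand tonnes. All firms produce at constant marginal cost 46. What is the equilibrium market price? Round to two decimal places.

Each firm earns π_i = (467 - 1.5Q)q_i - 46q_i.
Setting ∂π_i/∂q_i = 0 with rivals' quantities fixed: 421 - 3q_i - (3/2)·Σ_{j≠i} q_j = 0.
By symmetry each firm produces the same amount; substituting Σ_{j≠i} q_j = 2q_i yields q_i = 421/6.
Total output Q = 421/2, so price P = 467 - (3/2)·(421/2) = 605/4.

151.25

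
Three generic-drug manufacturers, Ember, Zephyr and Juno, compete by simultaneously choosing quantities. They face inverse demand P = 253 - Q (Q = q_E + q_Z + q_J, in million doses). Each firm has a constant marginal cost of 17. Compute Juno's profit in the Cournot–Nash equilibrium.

3481

Each firm earns π_i = (253 - Q)q_i - 17q_i.
Setting ∂π_i/∂q_i = 0 with rivals' quantities fixed: 236 - 2q_i - Σ_{j≠i} q_j = 0.
With identical firms every q_j equals q_i, so Σ_{j≠i} q_j = 2q_i and 236 = 4q_i, giving q_i = 59.
Price P = 253 - 177 = 76.
Juno's profit: (76 - 17)·59 = 3481.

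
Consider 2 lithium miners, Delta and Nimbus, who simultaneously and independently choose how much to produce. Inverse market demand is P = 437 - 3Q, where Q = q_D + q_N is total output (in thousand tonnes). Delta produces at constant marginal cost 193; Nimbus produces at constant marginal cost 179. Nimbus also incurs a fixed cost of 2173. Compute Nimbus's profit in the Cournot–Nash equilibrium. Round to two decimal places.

567.15

Delta's profit: π_D = (437 - 3Q)q_D - (193q_D). Setting ∂π_D/∂q_D = 0: 244 - 6q_D - 3(q_N) = 0.
Nimbus's profit: π_N = (437 - 3Q)q_N - (179q_N). Setting ∂π_N/∂q_N = 0: 258 - 6q_N - 3(q_D) = 0.
Rearranging gives the reaction functions q_D = (244 - 3q_N)/6 and q_N = (258 - 3q_D)/6.
Substituting one into the other gives q_D = 230/9 and q_N = 272/9.
Price P = 437 - 3·(502/9) = 809/3.
Nimbus's profit: (809/3 - 179)·(272/9) - 2173 = 567.1481.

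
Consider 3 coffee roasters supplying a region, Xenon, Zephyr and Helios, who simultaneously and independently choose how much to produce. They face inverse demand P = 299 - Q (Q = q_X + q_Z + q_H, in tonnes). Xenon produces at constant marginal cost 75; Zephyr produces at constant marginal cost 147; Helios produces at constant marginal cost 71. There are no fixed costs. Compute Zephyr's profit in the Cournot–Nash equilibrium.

1

Xenon's profit: π_X = (299 - Q)q_X - (75q_X). Setting ∂π_X/∂q_X = 0: 224 - 2q_X - (q_Z + q_H) = 0.
Zephyr's profit: π_Z = (299 - Q)q_Z - (147q_Z). Setting ∂π_Z/∂q_Z = 0: 152 - 2q_Z - (q_X + q_H) = 0.
Helios's profit: π_H = (299 - Q)q_H - (71q_H). Setting ∂π_H/∂q_H = 0: 228 - 2q_H - (q_X + q_Z) = 0.
Adding the 3 first-order conditions: 604 − 4Q = 0, so Q = 151.
Back-substituting: q_X = (224 − 151) = 73, q_Z = (152 − 151) = 1, q_H = (228 − 151) = 77.
Price P = 299 - 151 = 148.
Zephyr's profit: (148 - 147)·1 = 1.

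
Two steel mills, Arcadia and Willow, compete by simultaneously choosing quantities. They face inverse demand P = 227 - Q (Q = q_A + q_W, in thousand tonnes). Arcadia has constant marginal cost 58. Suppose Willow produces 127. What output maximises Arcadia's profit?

21

With the rival's output fixed at 127, Arcadia's profit is π_A = (227 - 127 - q_A)q_A - (58q_A) = (100 - q_A)q_A - (58q_A).
∂π_A/∂q_A = 42 - 2q_A = 0, so q_A = 21.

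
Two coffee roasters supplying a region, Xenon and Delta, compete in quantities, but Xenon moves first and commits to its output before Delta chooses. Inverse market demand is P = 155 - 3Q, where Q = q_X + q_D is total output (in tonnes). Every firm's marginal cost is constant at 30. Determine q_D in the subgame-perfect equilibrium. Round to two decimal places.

10.42

The follower Delta best-responds to any q_X: π_D = (155 - 3Q)q_D - 30q_D.
Setting the follower's marginal profit to zero, 125 - 3q_X - 6q_D = 0, i.e. q_D = (125 - 3q_X)/6.
Xenon substitutes q_D(q_X) into its own profit: π_X = q_X(155 - 3q_X - (125 - 3q_X)/2) - 30q_X = (185/2 - (3/2)q_X)q_X - 30q_X.
The leader's first-order condition 125/2 - 3q_X = 0 yields q_X = 125/6.
Then q_D = (125 - 3·(125/6))/6 = 125/12.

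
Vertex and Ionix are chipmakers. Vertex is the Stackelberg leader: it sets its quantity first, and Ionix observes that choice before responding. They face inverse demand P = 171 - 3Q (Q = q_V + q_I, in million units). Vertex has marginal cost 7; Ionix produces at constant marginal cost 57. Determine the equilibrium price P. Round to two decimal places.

60.50

Solve by backward induction. Given q_V, the follower Ionix maximises π_I = (171 - 3q_V - 3q_I)q_I - 57q_I.
Setting the follower's marginal profit to zero, 114 - 3q_V - 6q_I = 0, i.e. q_I = (114 - 3q_V)/6.
The leader anticipates this reaction. Substituting into P = 171 - 3Q gives P = 114 - (3/2)q_V, so π_V = (114 - (3/2)q_V)q_V - 7q_V.
Leader FOC: 107 - 3q_V = 0, so q_V = 107/3.
Then q_I = (114 - 3·(107/3))/6 = 7/6.
Total output Q = 221/6, so price P = 171 - 3·(221/6) = 121/2.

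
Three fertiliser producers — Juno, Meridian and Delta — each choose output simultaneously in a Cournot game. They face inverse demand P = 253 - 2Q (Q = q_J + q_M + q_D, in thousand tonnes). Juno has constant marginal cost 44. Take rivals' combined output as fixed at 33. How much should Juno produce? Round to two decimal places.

35.75

With rivals' combined output fixed at 33, Juno's profit is π_J = (253 - 2·33 - 2q_J)q_J - (44q_J) = (187 - 2q_J)q_J - (44q_J).
∂π_J/∂q_J = 143 - 4q_J = 0, so q_J = 143/4.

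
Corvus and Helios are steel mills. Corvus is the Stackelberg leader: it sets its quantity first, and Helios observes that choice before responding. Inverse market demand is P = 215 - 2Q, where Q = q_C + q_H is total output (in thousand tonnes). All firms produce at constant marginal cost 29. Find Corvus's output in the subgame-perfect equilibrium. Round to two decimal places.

Solve by backward induction. Given q_C, the follower Helios maximises π_H = (215 - 2q_C - 2q_H)q_H - 29q_H.
∂π_H/∂q_H = 186 - 2q_C - 4q_H = 0 gives the reaction function q_H = (186 - 2q_C)/4.
Corvus substitutes q_H(q_C) into its own profit: π_C = q_C(215 - 2q_C - (186 - 2q_C)/2) - 29q_C = (122 - q_C)q_C - 29q_C.
Leader FOC: 93 - 2q_C = 0, so q_C = 93/2.
Then q_H = (186 - 2·(93/2))/4 = 93/4.

46.50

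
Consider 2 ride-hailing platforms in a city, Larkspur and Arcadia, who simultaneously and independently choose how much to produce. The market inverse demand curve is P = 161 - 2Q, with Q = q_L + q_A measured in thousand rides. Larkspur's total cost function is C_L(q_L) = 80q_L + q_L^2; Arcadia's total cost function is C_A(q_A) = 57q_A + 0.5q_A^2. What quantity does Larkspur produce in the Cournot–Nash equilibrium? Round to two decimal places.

7.58

Larkspur's profit: π_L = (161 - 2Q)q_L - (80q_L + q_L²). Setting ∂π_L/∂q_L = 0: 81 - 6q_L - 2(q_A) = 0.
Arcadia's profit: π_A = (161 - 2Q)q_A - (57q_A + (1/2)q_A²). Setting ∂π_A/∂q_A = 0: 104 - 5q_A - 2(q_L) = 0.
So q_L = (81 - 2q_A)/6 and q_A = (104 - 2q_L)/5.
Substituting one into the other gives q_L = 197/26 and q_A = 231/13.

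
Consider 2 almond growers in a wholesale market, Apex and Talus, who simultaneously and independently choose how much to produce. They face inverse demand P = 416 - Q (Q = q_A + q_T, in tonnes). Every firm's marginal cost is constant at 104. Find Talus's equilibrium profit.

Each firm earns π_i = (416 - Q)q_i - 104q_i.
First-order condition (treating rivals' output as given): 312 - 2q_i - q_j = 0.
With identical firms every q_j equals q_i, so q_j = q_i and 312 = 3q_i, giving q_i = 104.
Price P = 416 - 208 = 208.
Talus's profit: (208 - 104)·104 = 10816.

10816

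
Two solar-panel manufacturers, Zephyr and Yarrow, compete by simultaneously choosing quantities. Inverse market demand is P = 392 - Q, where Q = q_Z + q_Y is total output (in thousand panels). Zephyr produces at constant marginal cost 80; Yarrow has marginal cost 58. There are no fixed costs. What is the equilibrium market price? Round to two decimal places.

Zephyr's profit: π_Z = (392 - Q)q_Z - (80q_Z). Setting ∂π_Z/∂q_Z = 0: 312 - 2q_Z - (q_Y) = 0.
Yarrow's first-order condition: 334 - 2q_Y - (q_Z) = 0.
Rearranging gives the reaction functions q_Z = (312 - q_Y)/2 and q_Y = (334 - q_Z)/2.
Substituting one into the other gives q_Z = 290/3 and q_Y = 356/3.
Total output Q = 646/3, so price P = 392 - 646/3 = 530/3.

176.67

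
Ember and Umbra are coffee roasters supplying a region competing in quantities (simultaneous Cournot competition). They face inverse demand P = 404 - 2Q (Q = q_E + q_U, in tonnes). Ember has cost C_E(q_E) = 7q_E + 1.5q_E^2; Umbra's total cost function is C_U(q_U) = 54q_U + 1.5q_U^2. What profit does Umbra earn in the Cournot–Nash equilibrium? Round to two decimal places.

Ember's profit: π_E = (404 - 2Q)q_E - (7q_E + (3/2)q_E²). Setting ∂π_E/∂q_E = 0: 397 - 7q_E - 2(q_U) = 0.
Umbra's first-order condition: 350 - 7q_U - 2(q_E) = 0.
So q_E = (397 - 2q_U)/7 and q_U = (350 - 2q_E)/7.
Substituting one into the other gives q_E = 231/5 and q_U = 184/5.
Price P = 404 - 2·83 = 238.
Umbra's profit: 238·(184/5) - 54·(184/5) - (3/2)(184/5)² = 4739.8400.

4739.84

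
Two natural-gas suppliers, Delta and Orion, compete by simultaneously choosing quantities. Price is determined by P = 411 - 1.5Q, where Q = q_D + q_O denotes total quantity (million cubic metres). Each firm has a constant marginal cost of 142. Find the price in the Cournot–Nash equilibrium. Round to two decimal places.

Each firm earns π_i = (411 - 1.5Q)q_i - 142q_i.
Setting ∂π_i/∂q_i = 0 with rivals' quantities fixed: 269 - 3q_i - (3/2)q_j = 0.
By symmetry each firm produces the same amount; substituting q_j = q_i yields q_i = 269/(9/2) = 538/9.
Total output Q = 1076/9, so price P = 411 - (3/2)·(1076/9) = 695/3.

231.67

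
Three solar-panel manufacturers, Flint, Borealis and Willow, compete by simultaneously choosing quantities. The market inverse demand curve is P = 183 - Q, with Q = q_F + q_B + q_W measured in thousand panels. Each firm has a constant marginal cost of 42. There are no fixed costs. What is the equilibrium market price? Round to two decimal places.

77.25

Each firm earns π_i = (183 - Q)q_i - 42q_i.
First-order condition (treating rivals' output as given): 141 - 2q_i - Σ_{j≠i} q_j = 0.
By symmetry each firm produces the same amount; substituting Σ_{j≠i} q_j = 2q_i yields q_i = 141/4.
Total output Q = 423/4, so price P = 183 - 423/4 = 309/4.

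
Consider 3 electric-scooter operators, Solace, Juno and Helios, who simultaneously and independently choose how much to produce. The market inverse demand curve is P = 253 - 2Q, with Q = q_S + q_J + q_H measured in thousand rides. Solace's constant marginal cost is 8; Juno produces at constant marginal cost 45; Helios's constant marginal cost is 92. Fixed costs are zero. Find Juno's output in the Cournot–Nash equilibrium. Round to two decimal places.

Solace's profit: π_S = (253 - 2Q)q_S - (8q_S). Setting ∂π_S/∂q_S = 0: 245 - 4q_S - 2(q_J + q_H) = 0.
Juno's profit: π_J = (253 - 2Q)q_J - (45q_J). Setting ∂π_J/∂q_J = 0: 208 - 4q_J - 2(q_S + q_H) = 0.
Helios's first-order condition: 161 - 4q_H - 2(q_S + q_J) = 0.
Adding the 3 first-order conditions: 614 − 8Q = 0, so Q = 307/4.
Back-substituting: q_S = (245 − 307/2)/2 = 183/4, q_J = (208 − 307/2)/2 = 109/4, q_H = (161 − 307/2)/2 = 15/4.

27.25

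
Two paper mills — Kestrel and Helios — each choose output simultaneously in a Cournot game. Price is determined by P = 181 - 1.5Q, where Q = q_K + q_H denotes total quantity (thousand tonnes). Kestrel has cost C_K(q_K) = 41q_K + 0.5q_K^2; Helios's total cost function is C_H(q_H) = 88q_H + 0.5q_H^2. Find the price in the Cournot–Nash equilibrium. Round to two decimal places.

117.45

Kestrel's profit: π_K = (181 - 1.5Q)q_K - (41q_K + (1/2)q_K²). Setting ∂π_K/∂q_K = 0: 140 - 4q_K - (3/2)(q_H) = 0.
Helios's first-order condition: 93 - 4q_H - (3/2)(q_K) = 0.
So q_K = (140 - (3/2)q_H)/4 and q_H = (93 - (3/2)q_K)/4.
Substituting one into the other gives q_K = 1682/55 and q_H = 648/55.
Total output Q = 466/11, so price P = 181 - (3/2)·(466/11) = 1292/11.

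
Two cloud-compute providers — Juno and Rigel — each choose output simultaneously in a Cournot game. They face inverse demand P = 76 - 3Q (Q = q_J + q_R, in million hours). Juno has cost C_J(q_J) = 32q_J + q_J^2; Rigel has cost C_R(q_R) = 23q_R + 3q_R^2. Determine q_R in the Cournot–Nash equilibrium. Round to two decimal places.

3.36

Juno's profit: π_J = (76 - 3Q)q_J - (32q_J + q_J²). Setting ∂π_J/∂q_J = 0: 44 - 8q_J - 3(q_R) = 0.
Rigel's first-order condition: 53 - 12q_R - 3(q_J) = 0.
So q_J = (44 - 3q_R)/8 and q_R = (53 - 3q_J)/12.
Solving the pair: q_J = 123/29, q_R = 292/87.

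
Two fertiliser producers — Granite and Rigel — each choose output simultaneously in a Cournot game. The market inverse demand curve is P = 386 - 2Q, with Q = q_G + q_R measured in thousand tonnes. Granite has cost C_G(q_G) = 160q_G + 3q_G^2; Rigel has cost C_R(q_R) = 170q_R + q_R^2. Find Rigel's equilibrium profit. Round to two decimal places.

Granite's profit: π_G = (386 - 2Q)q_G - (160q_G + 3q_G²). Setting ∂π_G/∂q_G = 0: 226 - 10q_G - 2(q_R) = 0.
Rigel's first-order condition: 216 - 6q_R - 2(q_G) = 0.
So q_G = (226 - 2q_R)/10 and q_R = (216 - 2q_G)/6.
Substituting one into the other gives q_G = 33/2 and q_R = 61/2.
Price P = 386 - 2·47 = 292.
Rigel's profit: 292·(61/2) - 170·(61/2) - (61/2)² = 2790.7500.

2790.75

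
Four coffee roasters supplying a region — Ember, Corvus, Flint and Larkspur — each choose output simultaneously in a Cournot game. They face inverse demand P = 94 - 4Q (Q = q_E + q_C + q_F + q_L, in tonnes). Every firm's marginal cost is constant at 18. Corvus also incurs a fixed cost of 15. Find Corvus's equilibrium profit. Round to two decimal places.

Each firm earns π_i = (94 - 4Q)q_i - 18q_i.
First-order condition (treating rivals' output as given): 76 - 8q_i - 4·Σ_{j≠i} q_j = 0.
With identical firms every q_j equals q_i, so Σ_{j≠i} q_j = 3q_i and 76 = 20q_i, giving q_i = 19/5.
Price P = 94 - 4·(76/5) = 166/5.
Corvus's profit: (166/5 - 18)·(19/5) - 15 = 1069/25.

42.76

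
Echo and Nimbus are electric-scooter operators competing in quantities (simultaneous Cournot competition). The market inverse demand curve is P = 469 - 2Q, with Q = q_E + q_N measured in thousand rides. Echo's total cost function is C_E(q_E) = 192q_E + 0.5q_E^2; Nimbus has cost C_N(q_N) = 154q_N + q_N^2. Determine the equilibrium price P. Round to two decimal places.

Echo's profit: π_E = (469 - 2Q)q_E - (192q_E + (1/2)q_E²). Setting ∂π_E/∂q_E = 0: 277 - 5q_E - 2(q_N) = 0.
Nimbus's profit: π_N = (469 - 2Q)q_N - (154q_N + q_N²). Setting ∂π_N/∂q_N = 0: 315 - 6q_N - 2(q_E) = 0.
So q_E = (277 - 2q_N)/5 and q_N = (315 - 2q_E)/6.
Solving the pair: q_E = 516/13, q_N = 1021/26.
Total output Q = 78.9615, so price P = 469 - 2·78.9615 = 311.0769.

311.08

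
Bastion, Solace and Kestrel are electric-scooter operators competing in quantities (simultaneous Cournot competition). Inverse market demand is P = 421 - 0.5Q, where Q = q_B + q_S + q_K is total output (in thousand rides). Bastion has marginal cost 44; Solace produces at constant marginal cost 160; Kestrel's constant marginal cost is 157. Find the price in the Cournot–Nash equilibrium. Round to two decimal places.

Bastion's profit: π_B = (421 - 0.5Q)q_B - (44q_B). Setting ∂π_B/∂q_B = 0: 377 - q_B - (1/2)(q_S + q_K) = 0.
Solace's first-order condition: 261 - q_S - (1/2)(q_B + q_K) = 0.
Kestrel's first-order condition: 264 - q_K - (1/2)(q_B + q_S) = 0.
Adding the 3 first-order conditions: 902 − 2Q = 0, so Q = 451.
Back-substituting: q_B = (377 − 451/2)/(1/2) = 303, q_S = (261 − 451/2)/(1/2) = 71, q_K = (264 − 451/2)/(1/2) = 77.
Total output Q = 451, so price P = 421 - (1/2)·451 = 391/2.

195.50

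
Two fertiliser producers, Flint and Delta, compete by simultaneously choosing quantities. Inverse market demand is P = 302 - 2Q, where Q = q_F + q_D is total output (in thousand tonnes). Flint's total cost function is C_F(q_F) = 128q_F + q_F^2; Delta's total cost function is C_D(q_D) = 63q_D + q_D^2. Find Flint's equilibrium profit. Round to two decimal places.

938.54

Flint's profit: π_F = (302 - 2Q)q_F - (128q_F + q_F²). Setting ∂π_F/∂q_F = 0: 174 - 6q_F - 2(q_D) = 0.
Delta's first-order condition: 239 - 6q_D - 2(q_F) = 0.
Best responses: q_F = (174 - 2q_D)/6, q_D = (239 - 2q_F)/6.
Solving the pair: q_F = 283/16, q_D = 543/16.
Price P = 302 - 2·(413/8) = 795/4.
Flint's profit: (795/4)·(283/16) - 128·(283/16) - (283/16)² = 938.5430.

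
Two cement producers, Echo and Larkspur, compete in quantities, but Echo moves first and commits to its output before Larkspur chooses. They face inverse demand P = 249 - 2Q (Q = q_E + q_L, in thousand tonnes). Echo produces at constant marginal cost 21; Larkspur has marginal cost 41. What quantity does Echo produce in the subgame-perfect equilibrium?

Solve by backward induction. Given q_E, the follower Larkspur maximises π_L = (249 - 2q_E - 2q_L)q_L - 41q_L.
∂π_L/∂q_L = 208 - 2q_E - 4q_L = 0 gives the reaction function q_L = (208 - 2q_E)/4.
Echo substitutes q_L(q_E) into its own profit: π_E = q_E(249 - 2q_E - (208 - 2q_E)/2) - 21q_E = (145 - q_E)q_E - 21q_E.
Maximising: ∂π_E/∂q_E = 124 - 2q_E = 0, giving q_E = 62.
Then q_L = (208 - 2·62)/4 = 21.

62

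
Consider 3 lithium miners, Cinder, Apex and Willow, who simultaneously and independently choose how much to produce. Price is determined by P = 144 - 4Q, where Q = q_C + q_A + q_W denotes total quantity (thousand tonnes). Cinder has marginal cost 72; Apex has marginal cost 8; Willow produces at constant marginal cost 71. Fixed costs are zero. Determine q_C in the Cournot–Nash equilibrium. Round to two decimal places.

0.44

Cinder's profit: π_C = (144 - 4Q)q_C - (72q_C). Setting ∂π_C/∂q_C = 0: 72 - 8q_C - 4(q_A + q_W) = 0.
Apex's profit: π_A = (144 - 4Q)q_A - (8q_A). Setting ∂π_A/∂q_A = 0: 136 - 8q_A - 4(q_C + q_W) = 0.
Willow's profit: π_W = (144 - 4Q)q_W - (71q_W). Setting ∂π_W/∂q_W = 0: 73 - 8q_W - 4(q_C + q_A) = 0.
Adding the 3 first-order conditions: 281 − 16Q = 0, so Q = 281/16.
Back-substituting: q_C = (72 − 281/4)/4 = 7/16, q_A = (136 − 281/4)/4 = 263/16, q_W = (73 − 281/4)/4 = 11/16.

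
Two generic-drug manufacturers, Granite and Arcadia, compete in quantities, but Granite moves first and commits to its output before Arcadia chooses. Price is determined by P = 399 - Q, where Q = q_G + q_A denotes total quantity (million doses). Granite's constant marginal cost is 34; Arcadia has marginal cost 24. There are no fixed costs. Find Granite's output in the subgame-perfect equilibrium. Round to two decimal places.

The follower Arcadia best-responds to any q_G: π_A = (399 - Q)q_A - 24q_A.
Setting the follower's marginal profit to zero, 375 - q_G - 2q_A = 0, i.e. q_A = (375 - q_G)/2.
Granite substitutes q_A(q_G) into its own profit: π_G = q_G(399 - q_G - (375 - q_G)/2) - 34q_G = (423/2 - (1/2)q_G)q_G - 34q_G.
Maximising: ∂π_G/∂q_G = 355/2 - q_G = 0, giving q_G = 355/2.
Then q_A = (375 - 355/2)/2 = 395/4.

177.50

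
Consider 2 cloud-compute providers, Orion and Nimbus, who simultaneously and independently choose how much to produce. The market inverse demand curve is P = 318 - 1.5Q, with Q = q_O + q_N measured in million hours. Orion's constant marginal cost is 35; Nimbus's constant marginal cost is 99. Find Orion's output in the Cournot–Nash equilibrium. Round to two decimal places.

Orion's profit: π_O = (318 - 1.5Q)q_O - (35q_O). Setting ∂π_O/∂q_O = 0: 283 - 3q_O - (3/2)(q_N) = 0.
Nimbus's profit: π_N = (318 - 1.5Q)q_N - (99q_N). Setting ∂π_N/∂q_N = 0: 219 - 3q_N - (3/2)(q_O) = 0.
So q_O = (283 - (3/2)q_N)/3 and q_N = (219 - (3/2)q_O)/3.
Substituting one into the other gives q_O = 694/9 and q_N = 310/9.

77.11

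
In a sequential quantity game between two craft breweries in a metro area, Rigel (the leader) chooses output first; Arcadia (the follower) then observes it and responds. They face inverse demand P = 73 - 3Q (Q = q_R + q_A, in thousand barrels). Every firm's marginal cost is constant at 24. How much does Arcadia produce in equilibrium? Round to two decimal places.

4.08

The follower Arcadia best-responds to any q_R: π_A = (73 - 3Q)q_A - 24q_A.
Setting the follower's marginal profit to zero, 49 - 3q_R - 6q_A = 0, i.e. q_A = (49 - 3q_R)/6.
The leader anticipates this reaction. Substituting into P = 73 - 3Q gives P = 97/2 - (3/2)q_R, so π_R = (97/2 - (3/2)q_R)q_R - 24q_R.
The leader's first-order condition 49/2 - 3q_R = 0 yields q_R = 49/6.
Then q_A = (49 - 3·(49/6))/6 = 49/12.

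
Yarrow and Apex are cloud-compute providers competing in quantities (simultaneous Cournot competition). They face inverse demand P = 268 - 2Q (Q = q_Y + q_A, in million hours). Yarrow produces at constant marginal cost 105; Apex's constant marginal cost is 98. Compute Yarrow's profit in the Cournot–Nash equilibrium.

Yarrow's profit: π_Y = (268 - 2Q)q_Y - (105q_Y). Setting ∂π_Y/∂q_Y = 0: 163 - 4q_Y - 2(q_A) = 0.
Apex's profit: π_A = (268 - 2Q)q_A - (98q_A). Setting ∂π_A/∂q_A = 0: 170 - 4q_A - 2(q_Y) = 0.
Best responses: q_Y = (163 - 2q_A)/4, q_A = (170 - 2q_Y)/4.
Substituting one into the other gives q_Y = 26 and q_A = 59/2.
Price P = 268 - 2·(111/2) = 157.
Yarrow's profit: (157 - 105)·26 = 1352.

1352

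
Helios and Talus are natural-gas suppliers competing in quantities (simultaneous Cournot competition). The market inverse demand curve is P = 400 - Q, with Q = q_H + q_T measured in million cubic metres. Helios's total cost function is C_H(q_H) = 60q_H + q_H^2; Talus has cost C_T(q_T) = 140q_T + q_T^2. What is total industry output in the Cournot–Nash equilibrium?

120

Helios's profit: π_H = (400 - Q)q_H - (60q_H + q_H²). Setting ∂π_H/∂q_H = 0: 340 - 4q_H - (q_T) = 0.
Talus's profit: π_T = (400 - Q)q_T - (140q_T + q_T²). Setting ∂π_T/∂q_T = 0: 260 - 4q_T - (q_H) = 0.
So q_H = (340 - q_T)/4 and q_T = (260 - q_H)/4.
Solving the pair: q_H = 220/3, q_T = 140/3.
Total output Q = 220/3 + 140/3 = 120.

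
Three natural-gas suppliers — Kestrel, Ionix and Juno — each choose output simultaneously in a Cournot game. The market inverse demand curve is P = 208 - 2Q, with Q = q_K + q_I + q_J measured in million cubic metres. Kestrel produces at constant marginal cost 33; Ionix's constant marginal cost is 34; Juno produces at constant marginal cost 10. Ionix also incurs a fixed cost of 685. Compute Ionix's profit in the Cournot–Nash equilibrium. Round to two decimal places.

8.78

Kestrel's profit: π_K = (208 - 2Q)q_K - (33q_K). Setting ∂π_K/∂q_K = 0: 175 - 4q_K - 2(q_I + q_J) = 0.
Ionix's profit: π_I = (208 - 2Q)q_I - (34q_I). Setting ∂π_I/∂q_I = 0: 174 - 4q_I - 2(q_K + q_J) = 0.
Juno's first-order condition: 198 - 4q_J - 2(q_K + q_I) = 0.
Summing all 3 equations gives 547 − 8Q = 0, hence Q = 547/8.
Back-substituting: q_K = (175 − 547/4)/2 = 153/8, q_I = (174 − 547/4)/2 = 149/8, q_J = (198 − 547/4)/2 = 245/8.
Price P = 208 - 2·(547/8) = 285/4.
Ionix's profit: (285/4 - 34)·(149/8) - 685 = 281/32.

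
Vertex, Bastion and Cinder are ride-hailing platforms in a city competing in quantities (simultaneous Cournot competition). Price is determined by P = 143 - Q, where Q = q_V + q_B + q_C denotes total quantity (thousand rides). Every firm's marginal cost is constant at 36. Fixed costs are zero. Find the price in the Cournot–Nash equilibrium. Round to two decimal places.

62.75

A representative firm's profit is π_i = q_i(143 - Q) - 36q_i.
First-order condition (treating rivals' output as given): 107 - 2q_i - Σ_{j≠i} q_j = 0.
With identical firms every q_j equals q_i, so Σ_{j≠i} q_j = 2q_i and 107 = 4q_i, giving q_i = 107/4.
Total output Q = 321/4, so price P = 143 - 321/4 = 251/4.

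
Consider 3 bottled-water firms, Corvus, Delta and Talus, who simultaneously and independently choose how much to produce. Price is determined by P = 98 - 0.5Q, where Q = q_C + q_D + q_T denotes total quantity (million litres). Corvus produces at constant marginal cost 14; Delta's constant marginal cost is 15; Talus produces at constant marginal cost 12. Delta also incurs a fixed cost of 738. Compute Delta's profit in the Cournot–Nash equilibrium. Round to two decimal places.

42.13

Corvus's profit: π_C = (98 - 0.5Q)q_C - (14q_C). Setting ∂π_C/∂q_C = 0: 84 - q_C - (1/2)(q_D + q_T) = 0.
Delta's first-order condition: 83 - q_D - (1/2)(q_C + q_T) = 0.
Talus's first-order condition: 86 - q_T - (1/2)(q_C + q_D) = 0.
Summing all 3 equations gives 253 − 2Q = 0, hence Q = 253/2.
Back-substituting: q_C = (84 − 253/4)/(1/2) = 83/2, q_D = (83 − 253/4)/(1/2) = 79/2, q_T = (86 − 253/4)/(1/2) = 91/2.
Price P = 98 - (1/2)·(253/2) = 139/4.
Delta's profit: (139/4 - 15)·(79/2) - 738 = 337/8.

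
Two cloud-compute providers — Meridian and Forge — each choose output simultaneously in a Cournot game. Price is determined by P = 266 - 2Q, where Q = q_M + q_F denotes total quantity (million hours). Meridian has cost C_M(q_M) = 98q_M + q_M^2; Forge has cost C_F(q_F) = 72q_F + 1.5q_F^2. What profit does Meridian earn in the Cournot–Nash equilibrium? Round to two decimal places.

1290.05

Meridian's profit: π_M = (266 - 2Q)q_M - (98q_M + q_M²). Setting ∂π_M/∂q_M = 0: 168 - 6q_M - 2(q_F) = 0.
Forge's profit: π_F = (266 - 2Q)q_F - (72q_F + (3/2)q_F²). Setting ∂π_F/∂q_F = 0: 194 - 7q_F - 2(q_M) = 0.
Rearranging gives the reaction functions q_M = (168 - 2q_F)/6 and q_F = (194 - 2q_M)/7.
Substituting one into the other gives q_M = 394/19 and q_F = 414/19.
Price P = 266 - 2·(808/19) = 180.9474.
Meridian's profit: 180.9474·(394/19) - 98·(394/19) - (394/19)² = 1290.0499.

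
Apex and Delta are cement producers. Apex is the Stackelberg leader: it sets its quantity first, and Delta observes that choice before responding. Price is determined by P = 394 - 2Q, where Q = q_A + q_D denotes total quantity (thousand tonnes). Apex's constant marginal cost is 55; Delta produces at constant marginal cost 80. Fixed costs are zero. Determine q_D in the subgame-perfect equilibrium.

The follower Delta best-responds to any q_A: π_D = (394 - 2Q)q_D - 80q_D.
∂π_D/∂q_D = 314 - 2q_A - 4q_D = 0 gives the reaction function q_D = (314 - 2q_A)/4.
Apex substitutes q_D(q_A) into its own profit: π_A = q_A(394 - 2q_A - (314 - 2q_A)/2) - 55q_A = (237 - q_A)q_A - 55q_A.
Maximising: ∂π_A/∂q_A = 182 - 2q_A = 0, giving q_A = 91.
Then q_D = (314 - 2·91)/4 = 33.

33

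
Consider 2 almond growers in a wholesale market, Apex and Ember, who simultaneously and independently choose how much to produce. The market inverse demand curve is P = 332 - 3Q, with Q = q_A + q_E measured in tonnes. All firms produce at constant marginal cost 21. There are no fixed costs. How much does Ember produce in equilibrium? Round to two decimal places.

34.56

A representative firm's profit is π_i = q_i(332 - 3Q) - 21q_i.
First-order condition (treating rivals' output as given): 311 - 6q_i - 3q_j = 0.
By symmetry each firm produces the same amount; substituting q_j = q_i yields q_i = 311/9.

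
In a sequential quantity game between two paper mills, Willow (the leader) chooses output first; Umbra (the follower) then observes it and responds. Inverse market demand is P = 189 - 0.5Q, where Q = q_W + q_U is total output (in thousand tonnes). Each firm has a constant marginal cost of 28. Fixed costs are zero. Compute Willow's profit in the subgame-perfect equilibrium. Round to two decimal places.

6480.25

Solve by backward induction. Given q_W, the follower Umbra maximises π_U = (189 - (1/2)q_W - (1/2)q_U)q_U - 28q_U.
∂π_U/∂q_U = 161 - (1/2)q_W - q_U = 0 gives the reaction function q_U = (161 - (1/2)q_W).
Willow substitutes q_U(q_W) into its own profit: π_W = q_W(189 - (1/2)q_W - (161 - (1/2)q_W)/2) - 28q_W = (217/2 - (1/4)q_W)q_W - 28q_W.
Leader FOC: 161/2 - (1/2)q_W = 0, so q_W = 161.
Then q_U = (161 - (1/2)·161) = 161/2.
Price P = 189 - (1/2)·(483/2) = 273/4.
Willow's profit: (273/4 - 28)·161 = 6480.2500.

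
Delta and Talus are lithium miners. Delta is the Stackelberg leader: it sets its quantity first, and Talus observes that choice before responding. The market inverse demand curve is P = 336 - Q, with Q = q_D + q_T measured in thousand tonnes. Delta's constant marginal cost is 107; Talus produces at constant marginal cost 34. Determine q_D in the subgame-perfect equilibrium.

The follower Talus best-responds to any q_D: π_T = (336 - Q)q_T - 34q_T.
Follower FOC: 302 - q_D - 2q_T = 0, so q_T(q_D) = (302 - q_D)/2.
Delta substitutes q_T(q_D) into its own profit: π_D = q_D(336 - q_D - (302 - q_D)/2) - 107q_D = (185 - (1/2)q_D)q_D - 107q_D.
Maximising: ∂π_D/∂q_D = 78 - q_D = 0, giving q_D = 78.
Then q_T = (302 - 78)/2 = 112.

78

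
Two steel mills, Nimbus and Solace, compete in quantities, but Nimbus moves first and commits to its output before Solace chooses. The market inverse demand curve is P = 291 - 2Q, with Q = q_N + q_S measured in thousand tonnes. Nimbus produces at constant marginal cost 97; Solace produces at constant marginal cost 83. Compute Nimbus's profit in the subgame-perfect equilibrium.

2025

Solve by backward induction. Given q_N, the follower Solace maximises π_S = (291 - 2q_N - 2q_S)q_S - 83q_S.
Setting the follower's marginal profit to zero, 208 - 2q_N - 4q_S = 0, i.e. q_S = (208 - 2q_N)/4.
Nimbus substitutes q_S(q_N) into its own profit: π_N = q_N(291 - 2q_N - (208 - 2q_N)/2) - 97q_N = (187 - q_N)q_N - 97q_N.
The leader's first-order condition 90 - 2q_N = 0 yields q_N = 45.
Then q_S = (208 - 2·45)/4 = 59/2.
Price P = 291 - 2·(149/2) = 142.
Nimbus's profit: (142 - 97)·45 = 2025.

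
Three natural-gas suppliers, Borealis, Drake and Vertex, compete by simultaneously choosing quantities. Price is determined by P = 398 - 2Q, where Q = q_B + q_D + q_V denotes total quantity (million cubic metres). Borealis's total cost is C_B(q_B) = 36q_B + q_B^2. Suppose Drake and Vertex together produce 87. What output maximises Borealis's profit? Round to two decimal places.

With rivals' combined output fixed at 87, Borealis's profit is π_B = (398 - 2·87 - 2q_B)q_B - (36q_B + q_B²) = (224 - 2q_B)q_B - (36q_B + q_B²).
∂π_B/∂q_B = 188 - 6q_B = 0, so q_B = 94/3.

31.33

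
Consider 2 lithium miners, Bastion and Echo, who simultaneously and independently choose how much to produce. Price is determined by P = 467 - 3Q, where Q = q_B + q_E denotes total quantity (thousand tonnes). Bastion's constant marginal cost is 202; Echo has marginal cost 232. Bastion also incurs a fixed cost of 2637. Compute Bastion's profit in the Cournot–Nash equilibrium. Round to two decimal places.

586.15

Bastion's profit: π_B = (467 - 3Q)q_B - (202q_B). Setting ∂π_B/∂q_B = 0: 265 - 6q_B - 3(q_E) = 0.
Echo's profit: π_E = (467 - 3Q)q_E - (232q_E). Setting ∂π_E/∂q_E = 0: 235 - 6q_E - 3(q_B) = 0.
Rearranging gives the reaction functions q_B = (265 - 3q_E)/6 and q_E = (235 - 3q_B)/6.
Substituting one into the other gives q_B = 295/9 and q_E = 205/9.
Price P = 467 - 3·(500/9) = 901/3.
Bastion's profit: (901/3 - 202)·(295/9) - 2637 = 586.1481.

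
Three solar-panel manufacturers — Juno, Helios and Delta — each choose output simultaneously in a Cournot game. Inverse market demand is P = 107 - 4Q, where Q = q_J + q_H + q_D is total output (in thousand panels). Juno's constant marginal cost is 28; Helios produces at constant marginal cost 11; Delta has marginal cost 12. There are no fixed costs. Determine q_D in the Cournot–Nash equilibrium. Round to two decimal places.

Juno's profit: π_J = (107 - 4Q)q_J - (28q_J). Setting ∂π_J/∂q_J = 0: 79 - 8q_J - 4(q_H + q_D) = 0.
Helios's profit: π_H = (107 - 4Q)q_H - (11q_H). Setting ∂π_H/∂q_H = 0: 96 - 8q_H - 4(q_J + q_D) = 0.
Delta's profit: π_D = (107 - 4Q)q_D - (12q_D). Setting ∂π_D/∂q_D = 0: 95 - 8q_D - 4(q_J + q_H) = 0.
Summing all 3 equations gives 270 − 16Q = 0, hence Q = 135/8.
Back-substituting: q_J = (79 − 135/2)/4 = 23/8, q_H = (96 − 135/2)/4 = 57/8, q_D = (95 − 135/2)/4 = 55/8.

6.88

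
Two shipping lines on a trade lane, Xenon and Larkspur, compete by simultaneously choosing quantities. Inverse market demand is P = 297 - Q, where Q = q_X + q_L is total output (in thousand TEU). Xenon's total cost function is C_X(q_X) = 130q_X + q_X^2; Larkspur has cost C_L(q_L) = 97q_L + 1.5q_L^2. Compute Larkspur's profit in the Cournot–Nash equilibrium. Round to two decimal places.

Xenon's profit: π_X = (297 - Q)q_X - (130q_X + q_X²). Setting ∂π_X/∂q_X = 0: 167 - 4q_X - (q_L) = 0.
Larkspur's profit: π_L = (297 - Q)q_L - (97q_L + (3/2)q_L²). Setting ∂π_L/∂q_L = 0: 200 - 5q_L - (q_X) = 0.
Rearranging gives the reaction functions q_X = (167 - q_L)/4 and q_L = (200 - q_X)/5.
Substituting one into the other gives q_X = 635/19 and q_L = 633/19.
Price P = 297 - 1268/19 = 230.2632.
Larkspur's profit: 230.2632·(633/19) - 97·(633/19) - (3/2)(633/19)² = 2774.8546.

2774.85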